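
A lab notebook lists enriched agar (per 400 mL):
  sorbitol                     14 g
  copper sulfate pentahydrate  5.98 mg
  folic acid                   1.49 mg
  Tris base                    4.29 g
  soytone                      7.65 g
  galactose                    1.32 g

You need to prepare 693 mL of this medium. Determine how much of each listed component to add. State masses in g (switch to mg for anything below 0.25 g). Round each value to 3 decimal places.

Scale factor = 693 mL / 400 mL = 1.7325.
sorbitol: 14 g × (693 mL / 400 mL) = 24.255 g
copper sulfate pentahydrate: 5.98 mg × (693 mL / 400 mL) = 10.360 mg
folic acid: 1.49 mg × (693 mL / 400 mL) = 2.581 mg
Tris base: 4.29 g × (693 mL / 400 mL) = 7.432 g
soytone: 7.65 g × (693 mL / 400 mL) = 13.254 g
galactose: 1.32 g × (693 mL / 400 mL) = 2.287 g

sorbitol 24.255 g; copper sulfate pentahydrate 10.360 mg; folic acid 2.581 mg; Tris base 7.432 g; soytone 13.254 g; galactose 2.287 g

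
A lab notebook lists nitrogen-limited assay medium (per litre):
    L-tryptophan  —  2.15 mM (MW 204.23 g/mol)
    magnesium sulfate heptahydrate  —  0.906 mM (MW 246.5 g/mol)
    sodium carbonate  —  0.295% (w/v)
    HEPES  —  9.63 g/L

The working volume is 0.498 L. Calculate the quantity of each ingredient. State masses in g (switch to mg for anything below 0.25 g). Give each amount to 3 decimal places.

Working volume: 0.498 L.
L-tryptophan: 2.15 mmol/L × 204.23 mg/mmol × 0.498 L = 218.669 mg
magnesium sulfate heptahydrate: 0.906 mmol/L × 246.5 mg/mmol × 0.498 L = 111.218 mg
sodium carbonate: 0.295 g per 100 mL × 498 mL ÷ 100 = 1.469 g
HEPES: 9.63 g/L × 0.498 L = 4.796 g

L-tryptophan 218.669 mg; magnesium sulfate heptahydrate 111.218 mg; sodium carbonate 1.469 g; HEPES 4.796 g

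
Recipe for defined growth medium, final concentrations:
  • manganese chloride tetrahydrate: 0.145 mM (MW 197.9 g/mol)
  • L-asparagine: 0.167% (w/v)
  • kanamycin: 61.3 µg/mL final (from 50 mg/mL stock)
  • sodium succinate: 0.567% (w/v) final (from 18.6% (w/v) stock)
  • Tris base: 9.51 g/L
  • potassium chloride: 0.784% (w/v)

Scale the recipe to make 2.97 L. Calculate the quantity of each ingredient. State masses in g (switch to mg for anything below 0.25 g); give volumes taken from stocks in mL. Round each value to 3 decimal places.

manganese chloride tetrahydrate 85.226 mg; L-asparagine 4.960 g; kanamycin 3.641 mL; sodium succinate 90.537 mL; Tris base 28.245 g; potassium chloride 23.285 g

Working volume: 2.97 L.
manganese chloride tetrahydrate: 0.145 mmol/L × 197.9 mg/mmol × 2.97 L = 85.226 mg
L-asparagine: 0.167 g per 100 mL × 2970 mL ÷ 100 = 4.960 g
kanamycin: V = C2·V2/C1 = 61.3 µg/mL × 2970 mL ÷ 50000 µg/mL = 3.641 mL
sodium succinate: C1V1 = C2V2 → 0.567% ÷ 18.6% × 2970 mL = 90.537 mL
Tris base: 9.51 g/L × 2.97 L = 28.245 g
potassium chloride: 0.784% w/v = 7.84 g/L → 7.84 × 2.97 L = 23.285 g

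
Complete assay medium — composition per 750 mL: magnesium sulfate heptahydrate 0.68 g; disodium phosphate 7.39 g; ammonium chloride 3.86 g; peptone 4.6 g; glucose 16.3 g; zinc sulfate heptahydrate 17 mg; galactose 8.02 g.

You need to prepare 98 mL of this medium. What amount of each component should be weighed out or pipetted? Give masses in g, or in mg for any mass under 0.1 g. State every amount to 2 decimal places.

magnesium sulfate heptahydrate 88.85 mg; disodium phosphate 0.97 g; ammonium chloride 0.50 g; peptone 0.60 g; glucose 2.13 g; zinc sulfate heptahydrate 2.22 mg; galactose 1.05 g

Scale factor = 98 mL / 750 mL = 0.130667.
magnesium sulfate heptahydrate: 0.68 g × (98 mL / 750 mL) = 0.0888533 g = 88.85 mg
disodium phosphate: 7.39 g × (98 mL / 750 mL) = 0.97 g
ammonium chloride: 3.86 g × (98 mL / 750 mL) = 0.50 g
peptone: 4.6 g × (98 mL / 750 mL) = 0.60 g
glucose: 16.3 g × (98 mL / 750 mL) = 2.13 g
zinc sulfate heptahydrate: 17 mg × (98 mL / 750 mL) = 2.22 mg
galactose: 8.02 g × (98 mL / 750 mL) = 1.05 g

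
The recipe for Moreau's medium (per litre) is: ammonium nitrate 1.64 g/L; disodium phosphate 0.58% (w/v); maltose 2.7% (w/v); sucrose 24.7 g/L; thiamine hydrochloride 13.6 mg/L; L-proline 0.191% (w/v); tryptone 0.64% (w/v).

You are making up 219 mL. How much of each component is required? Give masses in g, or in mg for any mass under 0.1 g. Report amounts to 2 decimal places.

Target volume = 219 mL = 0.219 L.
ammonium nitrate: 1.64 g/L × 0.219 L = 0.36 g
disodium phosphate: 0.58% w/v = 5.8 g/L → 5.8 × 0.219 L = 1.27 g
maltose: 2.7% w/v = 27 g/L → 27 × 0.219 L = 5.91 g
sucrose: 24.7 g/L × 0.219 L = 5.41 g
thiamine hydrochloride: 13.6 mg/L × 0.219 L = 2.98 mg
L-proline: 0.191 g per 100 mL × 219 mL ÷ 100 = 0.42 g
tryptone: 0.64% w/v = 6.4 g/L → 6.4 × 0.219 L = 1.40 g

ammonium nitrate 0.36 g; disodium phosphate 1.27 g; maltose 5.91 g; sucrose 5.41 g; thiamine hydrochloride 2.98 mg; L-proline 0.42 g; tryptone 1.40 g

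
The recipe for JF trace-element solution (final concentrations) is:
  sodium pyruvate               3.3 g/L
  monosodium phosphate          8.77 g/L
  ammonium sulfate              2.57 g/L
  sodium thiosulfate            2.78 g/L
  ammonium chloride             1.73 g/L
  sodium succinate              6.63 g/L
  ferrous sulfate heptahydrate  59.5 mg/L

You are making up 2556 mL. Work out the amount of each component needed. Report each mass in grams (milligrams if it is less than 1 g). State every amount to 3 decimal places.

sodium pyruvate 8.435 g; monosodium phosphate 22.416 g; ammonium sulfate 6.569 g; sodium thiosulfate 7.106 g; ammonium chloride 4.422 g; sodium succinate 16.946 g; ferrous sulfate heptahydrate 152.082 mg

Target volume = 2556 mL = 2.556 L.
sodium pyruvate: 3.3 g/L × 2.556 L = 8.435 g
monosodium phosphate: 8.77 g/L × 2.556 L = 22.416 g
ammonium sulfate: 2.57 g/L × 2.556 L = 6.569 g
sodium thiosulfate: 2.78 g/L × 2.556 L = 7.106 g
ammonium chloride: 1.73 g/L × 2.556 L = 4.422 g
sodium succinate: 6.63 g/L × 2.556 L = 16.946 g
ferrous sulfate heptahydrate: 59.5 mg/L × 2.556 L = 152.082 mg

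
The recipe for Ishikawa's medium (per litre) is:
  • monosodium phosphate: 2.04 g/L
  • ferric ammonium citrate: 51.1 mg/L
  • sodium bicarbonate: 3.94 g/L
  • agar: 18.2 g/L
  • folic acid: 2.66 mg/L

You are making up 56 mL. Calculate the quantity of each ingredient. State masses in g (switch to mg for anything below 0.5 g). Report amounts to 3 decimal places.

monosodium phosphate 114.240 mg; ferric ammonium citrate 2.862 mg; sodium bicarbonate 220.640 mg; agar 1.019 g; folic acid 0.149 mg

Scale factor relative to 1 L: 0.056.
monosodium phosphate: 2.04 g/L × 0.056 L = 0.11424 g = 114.240 mg
ferric ammonium citrate: 51.1 mg/L × 0.056 L = 2.862 mg
sodium bicarbonate: 3.94 g/L × 0.056 L = 0.22064 g = 220.640 mg
agar: 18.2 g/L × 0.056 L = 1.019 g
folic acid: 2.66 mg/L × 0.056 L = 0.149 mg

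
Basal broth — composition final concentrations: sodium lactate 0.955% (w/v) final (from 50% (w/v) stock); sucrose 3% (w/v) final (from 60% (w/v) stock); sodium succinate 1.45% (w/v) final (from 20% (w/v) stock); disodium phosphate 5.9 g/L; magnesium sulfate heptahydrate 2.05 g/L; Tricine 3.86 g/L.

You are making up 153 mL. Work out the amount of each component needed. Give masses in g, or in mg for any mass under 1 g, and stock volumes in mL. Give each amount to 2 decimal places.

sodium lactate 2.92 mL; sucrose 7.65 mL; sodium succinate 11.09 mL; disodium phosphate 902.70 mg; magnesium sulfate heptahydrate 313.65 mg; Tricine 590.58 mg

Target volume = 153 mL = 0.153 L.
sodium lactate: dilute stock: 0.955% ÷ 50% × 153 mL = 2.92 mL
sucrose: dilute stock: 3% ÷ 60% × 153 mL = 7.65 mL
sodium succinate: V = C2·V2/C1 = 1.45% ÷ 20% × 153 mL = 11.09 mL
disodium phosphate: 5.9 g/L × 0.153 L = 0.9027 g = 902.70 mg
magnesium sulfate heptahydrate: 2.05 g/L × 0.153 L = 0.31365 g = 313.65 mg
Tricine: 3.86 g/L × 0.153 L = 0.59058 g = 590.58 mg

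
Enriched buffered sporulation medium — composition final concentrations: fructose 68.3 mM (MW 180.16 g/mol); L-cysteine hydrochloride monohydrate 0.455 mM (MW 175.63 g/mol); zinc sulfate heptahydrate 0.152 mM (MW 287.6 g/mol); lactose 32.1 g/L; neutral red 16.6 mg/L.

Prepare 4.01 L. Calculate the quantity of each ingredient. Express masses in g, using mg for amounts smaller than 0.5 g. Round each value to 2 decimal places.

fructose 49.34 g; L-cysteine hydrochloride monohydrate 320.45 mg; zinc sulfate heptahydrate 175.30 mg; lactose 128.72 g; neutral red 66.57 mg

Working volume: 4.01 L.
fructose: 68.3 mmol/L × 180.16 g/mol × 4.01 L ÷ 1000 = 49.34 g
L-cysteine hydrochloride monohydrate: 0.455 mmol/L × 175.63 mg/mmol × 4.01 L = 320.45 mg
zinc sulfate heptahydrate: 0.152 mmol/L × 287.6 mg/mmol × 4.01 L = 175.30 mg
lactose: 32.1 g/L × 4.01 L = 128.72 g
neutral red: 16.6 mg/L × 4.01 L = 66.57 mg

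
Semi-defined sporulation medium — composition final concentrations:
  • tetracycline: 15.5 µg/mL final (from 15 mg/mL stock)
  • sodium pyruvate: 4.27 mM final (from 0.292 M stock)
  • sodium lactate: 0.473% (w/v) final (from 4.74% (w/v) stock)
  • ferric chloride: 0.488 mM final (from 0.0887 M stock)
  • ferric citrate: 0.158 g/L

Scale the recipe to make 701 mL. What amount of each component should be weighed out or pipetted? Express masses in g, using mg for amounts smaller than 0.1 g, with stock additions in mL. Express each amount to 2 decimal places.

tetracycline 0.72 mL; sodium pyruvate 10.25 mL; sodium lactate 69.95 mL; ferric chloride 3.86 mL; ferric citrate 0.11 g

Working volume: 701 mL = 0.701 L.
tetracycline: V = C2·V2/C1 = 15.5 µg/mL × 701 mL ÷ 15000 µg/mL = 0.72 mL
sodium pyruvate: V = C2·V2/C1 = 4.27 mM × 701 mL ÷ 292 mM = 10.25 mL
sodium lactate: dilute stock: 0.473% ÷ 4.74% × 701 mL = 69.95 mL
ferric chloride: C1V1 = C2V2 → 0.488 mM × 701 mL ÷ 88.7 mM = 3.86 mL
ferric citrate: 0.158 g/L × 0.701 L = 0.11 g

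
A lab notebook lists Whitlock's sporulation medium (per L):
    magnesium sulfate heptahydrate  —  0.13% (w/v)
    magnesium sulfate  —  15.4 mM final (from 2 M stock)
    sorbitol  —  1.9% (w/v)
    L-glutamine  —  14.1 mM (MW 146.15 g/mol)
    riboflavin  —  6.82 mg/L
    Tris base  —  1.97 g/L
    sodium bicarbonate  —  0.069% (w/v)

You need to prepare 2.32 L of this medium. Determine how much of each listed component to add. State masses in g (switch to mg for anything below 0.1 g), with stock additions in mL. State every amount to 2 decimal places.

Scale factor relative to 1 L: 2.32.
magnesium sulfate heptahydrate: 0.13% w/v = 1.3 g/L → 1.3 × 2.32 L = 3.02 g
magnesium sulfate: dilute stock: 15.4 mM × 2320 mL ÷ 2000 mM = 17.86 mL
sorbitol: 1.9% w/v = 19 g/L → 19 × 2.32 L = 44.08 g
L-glutamine: 14.1 mmol/L × 146.15 g/mol × 2.32 L ÷ 1000 = 4.78 g
riboflavin: 6.82 mg/L × 2.32 L = 15.82 mg
Tris base: 1.97 g/L × 2.32 L = 4.57 g
sodium bicarbonate: 0.069 g per 100 mL × 2320 mL ÷ 100 = 1.60 g

magnesium sulfate heptahydrate 3.02 g; magnesium sulfate 17.86 mL; sorbitol 44.08 g; L-glutamine 4.78 g; riboflavin 15.82 mg; Tris base 4.57 g; sodium bicarbonate 1.60 g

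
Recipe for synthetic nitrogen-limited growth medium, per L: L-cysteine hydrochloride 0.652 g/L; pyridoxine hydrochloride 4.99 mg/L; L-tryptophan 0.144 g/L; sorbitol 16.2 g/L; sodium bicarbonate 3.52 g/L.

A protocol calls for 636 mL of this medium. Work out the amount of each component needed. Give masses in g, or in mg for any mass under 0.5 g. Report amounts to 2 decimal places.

L-cysteine hydrochloride 414.67 mg; pyridoxine hydrochloride 3.17 mg; L-tryptophan 91.58 mg; sorbitol 10.30 g; sodium bicarbonate 2.24 g

Working volume: 636 mL = 0.636 L.
L-cysteine hydrochloride: 0.652 g/L × 0.636 L = 0.414672 g = 414.67 mg
pyridoxine hydrochloride: 4.99 mg/L × 0.636 L = 3.17 mg
L-tryptophan: 0.144 g/L × 0.636 L = 0.091584 g = 91.58 mg
sorbitol: 16.2 g/L × 0.636 L = 10.30 g
sodium bicarbonate: 3.52 g/L × 0.636 L = 2.24 g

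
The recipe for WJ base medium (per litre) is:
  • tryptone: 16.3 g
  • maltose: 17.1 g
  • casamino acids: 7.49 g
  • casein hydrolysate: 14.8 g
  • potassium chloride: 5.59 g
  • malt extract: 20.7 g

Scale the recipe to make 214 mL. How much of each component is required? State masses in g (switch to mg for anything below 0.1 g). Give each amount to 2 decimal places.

tryptone 3.49 g; maltose 3.66 g; casamino acids 1.60 g; casein hydrolysate 3.17 g; potassium chloride 1.20 g; malt extract 4.43 g

Ratio of target to recipe volume: 214 / 1000 = 0.214.
tryptone: 16.3 g × (214 mL / 1000 mL) = 3.49 g
maltose: 17.1 g × (214 mL / 1000 mL) = 3.66 g
casamino acids: 7.49 g × (214 mL / 1000 mL) = 1.60 g
casein hydrolysate: 14.8 g × (214 mL / 1000 mL) = 3.17 g
potassium chloride: 5.59 g × (214 mL / 1000 mL) = 1.20 g
malt extract: 20.7 g × (214 mL / 1000 mL) = 4.43 g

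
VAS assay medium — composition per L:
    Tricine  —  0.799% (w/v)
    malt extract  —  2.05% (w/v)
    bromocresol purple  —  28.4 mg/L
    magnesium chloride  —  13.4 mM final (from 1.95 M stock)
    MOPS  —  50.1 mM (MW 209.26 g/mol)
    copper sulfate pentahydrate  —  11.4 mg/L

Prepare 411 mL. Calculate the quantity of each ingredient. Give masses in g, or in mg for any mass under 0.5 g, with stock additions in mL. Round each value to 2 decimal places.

Working volume: 411 mL = 0.411 L.
Tricine: 0.799% w/v = 7.99 g/L → 7.99 × 0.411 L = 3.28 g
malt extract: 2.05 g per 100 mL × 411 mL ÷ 100 = 8.43 g
bromocresol purple: 28.4 mg/L × 0.411 L = 11.67 mg
magnesium chloride: dilute stock: 13.4 mM × 411 mL ÷ 1950 mM = 2.82 mL
MOPS: 50.1 mmol/L × 209.26 g/mol × 0.411 L ÷ 1000 = 4.31 g
copper sulfate pentahydrate: 11.4 mg/L × 0.411 L = 4.69 mg

Tricine 3.28 g; malt extract 8.43 g; bromocresol purple 11.67 mg; magnesium chloride 2.82 mL; MOPS 4.31 g; copper sulfate pentahydrate 4.69 mg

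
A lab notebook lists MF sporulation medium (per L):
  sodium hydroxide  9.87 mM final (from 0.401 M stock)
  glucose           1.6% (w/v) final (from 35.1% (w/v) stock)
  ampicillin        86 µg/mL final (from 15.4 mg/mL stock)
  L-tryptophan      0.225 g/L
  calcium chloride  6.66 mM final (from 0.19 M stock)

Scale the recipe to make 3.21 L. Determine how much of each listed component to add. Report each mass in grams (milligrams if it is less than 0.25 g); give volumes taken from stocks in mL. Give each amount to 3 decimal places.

sodium hydroxide 79.009 mL; glucose 146.325 mL; ampicillin 17.926 mL; L-tryptophan 0.722 g; calcium chloride 112.519 mL

Working volume: 3.21 L.
sodium hydroxide: C1V1 = C2V2 → 9.87 mM × 3210 mL ÷ 401 mM = 79.009 mL
glucose: V = C2·V2/C1 = 1.6% ÷ 35.1% × 3210 mL = 146.325 mL
ampicillin: C1V1 = C2V2 → 86 µg/mL × 3210 mL ÷ 15400 µg/mL = 17.926 mL
L-tryptophan: 0.225 g/L × 3.21 L = 0.722 g
calcium chloride: V = C2·V2/C1 = 6.66 mM × 3210 mL ÷ 190 mM = 112.519 mL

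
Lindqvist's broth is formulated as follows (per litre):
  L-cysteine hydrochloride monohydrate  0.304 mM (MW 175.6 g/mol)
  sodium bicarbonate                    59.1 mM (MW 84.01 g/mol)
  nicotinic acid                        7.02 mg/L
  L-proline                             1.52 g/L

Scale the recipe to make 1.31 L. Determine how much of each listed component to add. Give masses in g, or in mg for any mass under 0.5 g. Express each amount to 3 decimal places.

L-cysteine hydrochloride monohydrate 69.931 mg; sodium bicarbonate 6.504 g; nicotinic acid 9.196 mg; L-proline 1.991 g

Working volume: 1.31 L.
L-cysteine hydrochloride monohydrate: 0.304 mmol/L × 175.6 mg/mmol × 1.31 L = 69.931 mg
sodium bicarbonate: 59.1 mmol/L × 84.01 g/mol × 1.31 L ÷ 1000 = 6.504 g
nicotinic acid: 7.02 mg/L × 1.31 L = 9.196 mg
L-proline: 1.52 g/L × 1.31 L = 1.991 g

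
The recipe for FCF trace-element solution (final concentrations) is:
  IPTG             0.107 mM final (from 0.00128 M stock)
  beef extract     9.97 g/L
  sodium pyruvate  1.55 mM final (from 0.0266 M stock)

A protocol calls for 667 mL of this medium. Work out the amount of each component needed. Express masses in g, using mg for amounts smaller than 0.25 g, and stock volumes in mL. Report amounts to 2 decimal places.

IPTG 55.76 mL; beef extract 6.65 g; sodium pyruvate 38.87 mL

Target volume = 667 mL = 0.667 L.
IPTG: dilute stock: 0.107 mM × 667 mL ÷ 1.28 mM = 55.76 mL
beef extract: 9.97 g/L × 0.667 L = 6.65 g
sodium pyruvate: V = C2·V2/C1 = 1.55 mM × 667 mL ÷ 26.6 mM = 38.87 mL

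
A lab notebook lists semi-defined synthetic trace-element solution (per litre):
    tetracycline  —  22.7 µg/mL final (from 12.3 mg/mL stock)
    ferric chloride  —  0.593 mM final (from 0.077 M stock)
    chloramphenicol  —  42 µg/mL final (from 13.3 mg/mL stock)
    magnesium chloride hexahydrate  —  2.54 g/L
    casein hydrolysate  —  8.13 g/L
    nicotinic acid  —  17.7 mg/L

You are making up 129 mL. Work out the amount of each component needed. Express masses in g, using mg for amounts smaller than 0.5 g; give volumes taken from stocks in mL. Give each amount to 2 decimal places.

Working volume: 129 mL = 0.129 L.
tetracycline: dilute stock: 22.7 µg/mL × 129 mL ÷ 12300 µg/mL = 0.24 mL
ferric chloride: V = C2·V2/C1 = 0.593 mM × 129 mL ÷ 77 mM = 0.99 mL
chloramphenicol: V = C2·V2/C1 = 42 µg/mL × 129 mL ÷ 13300 µg/mL = 0.41 mL
magnesium chloride hexahydrate: 2.54 g/L × 0.129 L = 0.32766 g = 327.66 mg
casein hydrolysate: 8.13 g/L × 0.129 L = 1.05 g
nicotinic acid: 17.7 mg/L × 0.129 L = 2.28 mg

tetracycline 0.24 mL; ferric chloride 0.99 mL; chloramphenicol 0.41 mL; magnesium chloride hexahydrate 327.66 mg; casein hydrolysate 1.05 g; nicotinic acid 2.28 mg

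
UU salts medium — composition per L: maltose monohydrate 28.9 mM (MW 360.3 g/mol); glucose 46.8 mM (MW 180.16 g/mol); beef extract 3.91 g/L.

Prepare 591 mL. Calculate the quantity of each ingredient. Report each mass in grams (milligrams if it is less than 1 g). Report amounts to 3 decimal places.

maltose monohydrate 6.154 g; glucose 4.983 g; beef extract 2.311 g

Target volume = 591 mL = 0.591 L.
maltose monohydrate: 28.9 mmol/L × 360.3 g/mol × 0.591 L ÷ 1000 = 6.154 g
glucose: 46.8 mmol/L × 180.16 g/mol × 0.591 L ÷ 1000 = 4.983 g
beef extract: 3.91 g/L × 0.591 L = 2.311 g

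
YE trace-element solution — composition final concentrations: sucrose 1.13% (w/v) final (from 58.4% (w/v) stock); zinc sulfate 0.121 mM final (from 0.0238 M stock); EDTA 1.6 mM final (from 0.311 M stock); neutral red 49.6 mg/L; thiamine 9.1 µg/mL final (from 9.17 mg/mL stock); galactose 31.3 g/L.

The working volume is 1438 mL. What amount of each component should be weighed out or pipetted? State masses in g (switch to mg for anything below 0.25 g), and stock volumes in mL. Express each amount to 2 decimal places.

sucrose 27.82 mL; zinc sulfate 7.31 mL; EDTA 7.40 mL; neutral red 71.32 mg; thiamine 1.43 mL; galactose 45.01 g

Target volume = 1438 mL = 1.438 L.
sucrose: dilute stock: 1.13% ÷ 58.4% × 1438 mL = 27.82 mL
zinc sulfate: V = C2·V2/C1 = 0.121 mM × 1438 mL ÷ 23.8 mM = 7.31 mL
EDTA: V = C2·V2/C1 = 1.6 mM × 1438 mL ÷ 311 mM = 7.40 mL
neutral red: 49.6 mg/L × 1.438 L = 71.32 mg
thiamine: C1V1 = C2V2 → 9.1 µg/mL × 1438 mL ÷ 9170 µg/mL = 1.43 mL
galactose: 31.3 g/L × 1.438 L = 45.01 g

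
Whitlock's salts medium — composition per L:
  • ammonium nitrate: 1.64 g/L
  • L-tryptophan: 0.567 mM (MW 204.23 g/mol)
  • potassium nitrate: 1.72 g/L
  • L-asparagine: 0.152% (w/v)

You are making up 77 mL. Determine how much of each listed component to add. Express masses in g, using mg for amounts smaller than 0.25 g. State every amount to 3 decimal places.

Target volume = 77 mL = 0.077 L.
ammonium nitrate: 1.64 g/L × 0.077 L = 0.12628 g = 126.280 mg
L-tryptophan: 0.567 mmol/L × 204.23 mg/mmol × 0.077 L = 8.916 mg
potassium nitrate: 1.72 g/L × 0.077 L = 0.13244 g = 132.440 mg
L-asparagine: 0.152% w/v = 1.52 g/L → 1.52 × 0.077 L = 0.11704 g = 117.040 mg

ammonium nitrate 126.280 mg; L-tryptophan 8.916 mg; potassium nitrate 132.440 mg; L-asparagine 117.040 mg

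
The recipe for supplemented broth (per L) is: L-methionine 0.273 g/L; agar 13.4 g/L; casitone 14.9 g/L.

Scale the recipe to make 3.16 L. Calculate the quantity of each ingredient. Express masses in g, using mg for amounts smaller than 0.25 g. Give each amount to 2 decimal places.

Working volume: 3.16 L.
L-methionine: 0.273 g/L × 3.16 L = 0.86 g
agar: 13.4 g/L × 3.16 L = 42.34 g
casitone: 14.9 g/L × 3.16 L = 47.08 g

L-methionine 0.86 g; agar 42.34 g; casitone 47.08 g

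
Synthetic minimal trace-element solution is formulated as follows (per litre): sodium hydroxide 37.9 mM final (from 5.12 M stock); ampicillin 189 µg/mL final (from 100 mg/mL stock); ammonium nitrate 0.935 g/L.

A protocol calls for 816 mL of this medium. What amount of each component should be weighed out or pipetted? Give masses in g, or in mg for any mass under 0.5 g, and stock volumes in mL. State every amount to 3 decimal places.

sodium hydroxide 6.040 mL; ampicillin 1.542 mL; ammonium nitrate 0.763 g

Scale factor relative to 1 L: 0.816.
sodium hydroxide: V = C2·V2/C1 = 37.9 mM × 816 mL ÷ 5120 mM = 6.040 mL
ampicillin: dilute stock: 189 µg/mL × 816 mL ÷ 100000 µg/mL = 1.542 mL
ammonium nitrate: 0.935 g/L × 0.816 L = 0.763 g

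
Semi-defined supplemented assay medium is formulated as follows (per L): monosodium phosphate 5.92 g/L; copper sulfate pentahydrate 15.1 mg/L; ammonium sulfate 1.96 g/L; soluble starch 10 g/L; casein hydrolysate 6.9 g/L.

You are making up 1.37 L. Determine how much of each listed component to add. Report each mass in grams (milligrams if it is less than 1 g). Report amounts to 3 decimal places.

Scale factor relative to 1 L: 1.37.
monosodium phosphate: 5.92 g/L × 1.37 L = 8.110 g
copper sulfate pentahydrate: 15.1 mg/L × 1.37 L = 20.687 mg
ammonium sulfate: 1.96 g/L × 1.37 L = 2.685 g
soluble starch: 10 g/L × 1.37 L = 13.700 g
casein hydrolysate: 6.9 g/L × 1.37 L = 9.453 g

monosodium phosphate 8.110 g; copper sulfate pentahydrate 20.687 mg; ammonium sulfate 2.685 g; soluble starch 13.700 g; casein hydrolysate 9.453 g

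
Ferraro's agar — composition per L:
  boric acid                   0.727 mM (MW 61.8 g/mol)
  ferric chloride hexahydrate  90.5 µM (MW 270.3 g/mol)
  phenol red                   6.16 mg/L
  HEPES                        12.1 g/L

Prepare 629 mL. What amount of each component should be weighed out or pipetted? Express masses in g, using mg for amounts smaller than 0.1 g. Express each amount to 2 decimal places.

Scale factor relative to 1 L: 0.629.
boric acid: 0.727 mmol/L × 61.8 mg/mmol × 0.629 L = 28.26 mg
ferric chloride hexahydrate: 90.5 µmol/L × 270.3 g/mol × 0.629 L ÷ 1000 = 15.39 mg
phenol red: 6.16 mg/L × 0.629 L = 3.87 mg
HEPES: 12.1 g/L × 0.629 L = 7.61 g

boric acid 28.26 mg; ferric chloride hexahydrate 15.39 mg; phenol red 3.87 mg; HEPES 7.61 g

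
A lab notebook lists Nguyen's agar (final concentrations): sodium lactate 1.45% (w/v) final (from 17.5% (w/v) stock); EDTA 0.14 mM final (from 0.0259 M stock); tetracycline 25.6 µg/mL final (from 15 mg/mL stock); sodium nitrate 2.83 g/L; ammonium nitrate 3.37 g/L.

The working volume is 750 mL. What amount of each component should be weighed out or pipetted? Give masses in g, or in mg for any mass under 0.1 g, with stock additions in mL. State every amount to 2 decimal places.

Target volume = 750 mL = 0.75 L.
sodium lactate: C1V1 = C2V2 → 1.45% ÷ 17.5% × 750 mL = 62.14 mL
EDTA: V = C2·V2/C1 = 0.14 mM × 750 mL ÷ 25.9 mM = 4.05 mL
tetracycline: C1V1 = C2V2 → 25.6 µg/mL × 750 mL ÷ 15000 µg/mL = 1.28 mL
sodium nitrate: 2.83 g/L × 0.75 L = 2.12 g
ammonium nitrate: 3.37 g/L × 0.75 L = 2.53 g

sodium lactate 62.14 mL; EDTA 4.05 mL; tetracycline 1.28 mL; sodium nitrate 2.12 g; ammonium nitrate 2.53 g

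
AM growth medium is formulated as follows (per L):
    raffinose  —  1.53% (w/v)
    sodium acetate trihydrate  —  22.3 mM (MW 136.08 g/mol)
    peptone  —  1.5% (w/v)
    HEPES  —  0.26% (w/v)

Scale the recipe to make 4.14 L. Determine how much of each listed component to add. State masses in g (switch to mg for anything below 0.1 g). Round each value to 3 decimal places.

Scale factor relative to 1 L: 4.14.
raffinose: 1.53% w/v = 15.3 g/L → 15.3 × 4.14 L = 63.342 g
sodium acetate trihydrate: 22.3 mmol/L × 136.08 g/mol × 4.14 L ÷ 1000 = 12.563 g
peptone: 1.5 g per 100 mL × 4140 mL ÷ 100 = 62.100 g
HEPES: 0.26% w/v = 2.6 g/L → 2.6 × 4.14 L = 10.764 g

raffinose 63.342 g; sodium acetate trihydrate 12.563 g; peptone 62.100 g; HEPES 10.764 g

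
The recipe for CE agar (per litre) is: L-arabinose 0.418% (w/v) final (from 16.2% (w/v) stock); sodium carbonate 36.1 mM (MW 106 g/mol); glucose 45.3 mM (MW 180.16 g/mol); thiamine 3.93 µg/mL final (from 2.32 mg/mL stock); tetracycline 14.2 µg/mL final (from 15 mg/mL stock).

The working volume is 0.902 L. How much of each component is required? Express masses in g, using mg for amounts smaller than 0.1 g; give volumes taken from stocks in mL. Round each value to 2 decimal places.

L-arabinose 23.27 mL; sodium carbonate 3.45 g; glucose 7.36 g; thiamine 1.53 mL; tetracycline 0.85 mL

Working volume: 0.902 L.
L-arabinose: C1V1 = C2V2 → 0.418% ÷ 16.2% × 902 mL = 23.27 mL
sodium carbonate: 36.1 mmol/L × 106 g/mol × 0.902 L ÷ 1000 = 3.45 g
glucose: 45.3 mmol/L × 180.16 g/mol × 0.902 L ÷ 1000 = 7.36 g
thiamine: dilute stock: 3.93 µg/mL × 902 mL ÷ 2320 µg/mL = 1.53 mL
tetracycline: dilute stock: 14.2 µg/mL × 902 mL ÷ 15000 µg/mL = 0.85 mL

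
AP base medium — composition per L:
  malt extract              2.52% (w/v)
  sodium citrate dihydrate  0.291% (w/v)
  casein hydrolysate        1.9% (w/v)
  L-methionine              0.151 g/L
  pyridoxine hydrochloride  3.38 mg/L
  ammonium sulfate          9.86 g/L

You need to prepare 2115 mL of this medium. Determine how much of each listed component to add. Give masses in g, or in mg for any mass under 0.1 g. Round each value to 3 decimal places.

malt extract 53.298 g; sodium citrate dihydrate 6.155 g; casein hydrolysate 40.185 g; L-methionine 0.319 g; pyridoxine hydrochloride 7.149 mg; ammonium sulfate 20.854 g

Target volume = 2115 mL = 2.115 L.
malt extract: 2.52% w/v = 25.2 g/L → 25.2 × 2.115 L = 53.298 g
sodium citrate dihydrate: 0.291% w/v = 2.91 g/L → 2.91 × 2.115 L = 6.155 g
casein hydrolysate: 1.9% w/v = 19 g/L → 19 × 2.115 L = 40.185 g
L-methionine: 0.151 g/L × 2.115 L = 0.319 g
pyridoxine hydrochloride: 3.38 mg/L × 2.115 L = 7.149 mg
ammonium sulfate: 9.86 g/L × 2.115 L = 20.854 g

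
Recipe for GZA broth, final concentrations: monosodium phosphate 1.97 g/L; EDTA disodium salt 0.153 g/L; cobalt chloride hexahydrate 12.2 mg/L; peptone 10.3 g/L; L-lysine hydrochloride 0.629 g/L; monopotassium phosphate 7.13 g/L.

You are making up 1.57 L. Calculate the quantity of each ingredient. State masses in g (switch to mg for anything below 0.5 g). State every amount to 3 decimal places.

monosodium phosphate 3.093 g; EDTA disodium salt 240.210 mg; cobalt chloride hexahydrate 19.154 mg; peptone 16.171 g; L-lysine hydrochloride 0.988 g; monopotassium phosphate 11.194 g

Scale factor relative to 1 L: 1.57.
monosodium phosphate: 1.97 g/L × 1.57 L = 3.093 g
EDTA disodium salt: 0.153 g/L × 1.57 L = 0.24021 g = 240.210 mg
cobalt chloride hexahydrate: 12.2 mg/L × 1.57 L = 19.154 mg
peptone: 10.3 g/L × 1.57 L = 16.171 g
L-lysine hydrochloride: 0.629 g/L × 1.57 L = 0.988 g
monopotassium phosphate: 7.13 g/L × 1.57 L = 11.194 g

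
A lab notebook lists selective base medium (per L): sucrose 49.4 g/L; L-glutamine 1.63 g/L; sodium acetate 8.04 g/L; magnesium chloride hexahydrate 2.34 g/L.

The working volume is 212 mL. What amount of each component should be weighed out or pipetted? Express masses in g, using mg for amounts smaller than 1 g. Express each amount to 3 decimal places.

Scale factor relative to 1 L: 0.212.
sucrose: 49.4 g/L × 0.212 L = 10.473 g
L-glutamine: 1.63 g/L × 0.212 L = 0.34556 g = 345.560 mg
sodium acetate: 8.04 g/L × 0.212 L = 1.704 g
magnesium chloride hexahydrate: 2.34 g/L × 0.212 L = 0.49608 g = 496.080 mg

sucrose 10.473 g; L-glutamine 345.560 mg; sodium acetate 1.704 g; magnesium chloride hexahydrate 496.080 mg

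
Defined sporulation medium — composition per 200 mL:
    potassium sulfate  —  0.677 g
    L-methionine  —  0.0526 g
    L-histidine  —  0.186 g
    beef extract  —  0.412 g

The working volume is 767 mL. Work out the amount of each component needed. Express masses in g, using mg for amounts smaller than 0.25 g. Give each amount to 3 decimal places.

Scale factor = 767 mL / 200 mL = 3.835.
potassium sulfate: 0.677 g × (767 mL / 200 mL) = 2.596 g
L-methionine: 0.0526 g × (767 mL / 200 mL) = 0.201721 g = 201.721 mg
L-histidine: 0.186 g × (767 mL / 200 mL) = 0.713 g
beef extract: 0.412 g × (767 mL / 200 mL) = 1.580 g

potassium sulfate 2.596 g; L-methionine 201.721 mg; L-histidine 0.713 g; beef extract 1.580 g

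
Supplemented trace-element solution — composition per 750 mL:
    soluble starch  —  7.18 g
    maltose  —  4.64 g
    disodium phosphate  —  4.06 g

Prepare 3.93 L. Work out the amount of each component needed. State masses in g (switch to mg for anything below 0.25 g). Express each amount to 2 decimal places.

soluble starch 37.62 g; maltose 24.31 g; disodium phosphate 21.27 g

Ratio of target to recipe volume: 3930 / 750 = 5.24.
soluble starch: 7.18 g × (3930 mL / 750 mL) = 37.62 g
maltose: 4.64 g × (3930 mL / 750 mL) = 24.31 g
disodium phosphate: 4.06 g × (3930 mL / 750 mL) = 21.27 g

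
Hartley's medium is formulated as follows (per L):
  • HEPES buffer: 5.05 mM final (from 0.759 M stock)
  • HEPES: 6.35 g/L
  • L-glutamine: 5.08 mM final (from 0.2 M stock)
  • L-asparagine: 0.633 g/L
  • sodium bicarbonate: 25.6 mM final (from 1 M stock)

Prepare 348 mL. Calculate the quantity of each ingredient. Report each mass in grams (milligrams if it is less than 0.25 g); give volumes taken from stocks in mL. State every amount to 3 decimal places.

HEPES buffer 2.315 mL; HEPES 2.210 g; L-glutamine 8.839 mL; L-asparagine 220.284 mg; sodium bicarbonate 8.909 mL

Scale factor relative to 1 L: 0.348.
HEPES buffer: V = C2·V2/C1 = 5.05 mM × 348 mL ÷ 759 mM = 2.315 mL
HEPES: 6.35 g/L × 0.348 L = 2.210 g
L-glutamine: V = C2·V2/C1 = 5.08 mM × 348 mL ÷ 200 mM = 8.839 mL
L-asparagine: 0.633 g/L × 0.348 L = 0.220284 g = 220.284 mg
sodium bicarbonate: dilute stock: 25.6 mM × 348 mL ÷ 1000 mM = 8.909 mL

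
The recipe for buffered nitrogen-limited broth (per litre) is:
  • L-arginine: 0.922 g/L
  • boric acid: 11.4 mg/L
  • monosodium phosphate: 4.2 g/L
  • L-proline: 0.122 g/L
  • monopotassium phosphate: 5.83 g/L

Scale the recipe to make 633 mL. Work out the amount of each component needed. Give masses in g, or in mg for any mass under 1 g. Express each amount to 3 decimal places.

L-arginine 583.626 mg; boric acid 7.216 mg; monosodium phosphate 2.659 g; L-proline 77.226 mg; monopotassium phosphate 3.690 g

Working volume: 633 mL = 0.633 L.
L-arginine: 0.922 g/L × 0.633 L = 0.583626 g = 583.626 mg
boric acid: 11.4 mg/L × 0.633 L = 7.216 mg
monosodium phosphate: 4.2 g/L × 0.633 L = 2.659 g
L-proline: 0.122 g/L × 0.633 L = 0.077226 g = 77.226 mg
monopotassium phosphate: 5.83 g/L × 0.633 L = 3.690 g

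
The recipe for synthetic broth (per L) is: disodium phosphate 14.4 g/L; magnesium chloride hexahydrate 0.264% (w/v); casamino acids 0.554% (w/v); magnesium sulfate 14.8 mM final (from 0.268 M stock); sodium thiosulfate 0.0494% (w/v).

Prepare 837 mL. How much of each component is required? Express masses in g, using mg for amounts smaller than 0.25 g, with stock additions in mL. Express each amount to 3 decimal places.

disodium phosphate 12.053 g; magnesium chloride hexahydrate 2.210 g; casamino acids 4.637 g; magnesium sulfate 46.222 mL; sodium thiosulfate 0.413 g

Scale factor relative to 1 L: 0.837.
disodium phosphate: 14.4 g/L × 0.837 L = 12.053 g
magnesium chloride hexahydrate: 0.264 g per 100 mL × 837 mL ÷ 100 = 2.210 g
casamino acids: 0.554% w/v = 5.54 g/L → 5.54 × 0.837 L = 4.637 g
magnesium sulfate: dilute stock: 14.8 mM × 837 mL ÷ 268 mM = 46.222 mL
sodium thiosulfate: 0.0494% w/v = 0.494 g/L → 0.494 × 0.837 L = 0.413 g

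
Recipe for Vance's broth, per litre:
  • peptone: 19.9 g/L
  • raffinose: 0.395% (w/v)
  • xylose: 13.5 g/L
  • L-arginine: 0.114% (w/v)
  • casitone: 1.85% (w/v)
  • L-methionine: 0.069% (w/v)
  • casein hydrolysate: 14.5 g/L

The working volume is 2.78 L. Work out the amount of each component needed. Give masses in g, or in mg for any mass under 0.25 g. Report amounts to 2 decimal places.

peptone 55.32 g; raffinose 10.98 g; xylose 37.53 g; L-arginine 3.17 g; casitone 51.43 g; L-methionine 1.92 g; casein hydrolysate 40.31 g

Working volume: 2.78 L.
peptone: 19.9 g/L × 2.78 L = 55.32 g
raffinose: 0.395 g per 100 mL × 2780 mL ÷ 100 = 10.98 g
xylose: 13.5 g/L × 2.78 L = 37.53 g
L-arginine: 0.114% w/v = 1.14 g/L → 1.14 × 2.78 L = 3.17 g
casitone: 1.85% w/v = 18.5 g/L → 18.5 × 2.78 L = 51.43 g
L-methionine: 0.069% w/v = 0.69 g/L → 0.69 × 2.78 L = 1.92 g
casein hydrolysate: 14.5 g/L × 2.78 L = 40.31 g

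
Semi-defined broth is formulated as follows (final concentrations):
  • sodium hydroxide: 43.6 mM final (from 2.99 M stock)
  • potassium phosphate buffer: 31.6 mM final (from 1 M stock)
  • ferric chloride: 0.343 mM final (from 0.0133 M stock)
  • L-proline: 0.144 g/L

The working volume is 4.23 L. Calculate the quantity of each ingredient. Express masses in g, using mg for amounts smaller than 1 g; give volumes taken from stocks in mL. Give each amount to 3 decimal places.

Scale factor relative to 1 L: 4.23.
sodium hydroxide: C1V1 = C2V2 → 43.6 mM × 4230 mL ÷ 2990 mM = 61.682 mL
potassium phosphate buffer: V = C2·V2/C1 = 31.6 mM × 4230 mL ÷ 1000 mM = 133.668 mL
ferric chloride: C1V1 = C2V2 → 0.343 mM × 4230 mL ÷ 13.3 mM = 109.089 mL
L-proline: 0.144 g/L × 4.23 L = 0.60912 g = 609.120 mg

sodium hydroxide 61.682 mL; potassium phosphate buffer 133.668 mL; ferric chloride 109.089 mL; L-proline 609.120 mg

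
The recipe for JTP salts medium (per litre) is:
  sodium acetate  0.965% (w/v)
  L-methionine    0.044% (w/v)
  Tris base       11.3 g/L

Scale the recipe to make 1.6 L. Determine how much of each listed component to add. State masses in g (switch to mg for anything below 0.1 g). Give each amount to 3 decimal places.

Working volume: 1.6 L.
sodium acetate: 0.965 g per 100 mL × 1600 mL ÷ 100 = 15.440 g
L-methionine: 0.044% w/v = 0.44 g/L → 0.44 × 1.6 L = 0.704 g
Tris base: 11.3 g/L × 1.6 L = 18.080 g

sodium acetate 15.440 g; L-methionine 0.704 g; Tris base 18.080 g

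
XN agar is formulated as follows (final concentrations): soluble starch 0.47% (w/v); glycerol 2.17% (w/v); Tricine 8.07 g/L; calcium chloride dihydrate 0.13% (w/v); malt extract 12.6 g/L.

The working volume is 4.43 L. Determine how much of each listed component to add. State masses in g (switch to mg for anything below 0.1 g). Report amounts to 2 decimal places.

Scale factor relative to 1 L: 4.43.
soluble starch: 0.47 g per 100 mL × 4430 mL ÷ 100 = 20.82 g
glycerol: 2.17 g per 100 mL × 4430 mL ÷ 100 = 96.13 g
Tricine: 8.07 g/L × 4.43 L = 35.75 g
calcium chloride dihydrate: 0.13% w/v = 1.3 g/L → 1.3 × 4.43 L = 5.76 g
malt extract: 12.6 g/L × 4.43 L = 55.82 g

soluble starch 20.82 g; glycerol 96.13 g; Tricine 35.75 g; calcium chloride dihydrate 5.76 g; malt extract 55.82 g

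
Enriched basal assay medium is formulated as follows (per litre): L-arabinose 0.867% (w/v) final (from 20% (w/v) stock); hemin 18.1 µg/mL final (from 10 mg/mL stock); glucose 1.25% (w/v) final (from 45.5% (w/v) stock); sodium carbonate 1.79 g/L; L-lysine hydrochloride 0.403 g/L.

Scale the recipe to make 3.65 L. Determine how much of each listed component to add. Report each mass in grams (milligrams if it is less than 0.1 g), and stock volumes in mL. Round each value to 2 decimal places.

L-arabinose 158.23 mL; hemin 6.61 mL; glucose 100.27 mL; sodium carbonate 6.53 g; L-lysine hydrochloride 1.47 g

Scale factor relative to 1 L: 3.65.
L-arabinose: dilute stock: 0.867% ÷ 20% × 3650 mL = 158.23 mL
hemin: V = C2·V2/C1 = 18.1 µg/mL × 3650 mL ÷ 10000 µg/mL = 6.61 mL
glucose: dilute stock: 1.25% ÷ 45.5% × 3650 mL = 100.27 mL
sodium carbonate: 1.79 g/L × 3.65 L = 6.53 g
L-lysine hydrochloride: 0.403 g/L × 3.65 L = 1.47 g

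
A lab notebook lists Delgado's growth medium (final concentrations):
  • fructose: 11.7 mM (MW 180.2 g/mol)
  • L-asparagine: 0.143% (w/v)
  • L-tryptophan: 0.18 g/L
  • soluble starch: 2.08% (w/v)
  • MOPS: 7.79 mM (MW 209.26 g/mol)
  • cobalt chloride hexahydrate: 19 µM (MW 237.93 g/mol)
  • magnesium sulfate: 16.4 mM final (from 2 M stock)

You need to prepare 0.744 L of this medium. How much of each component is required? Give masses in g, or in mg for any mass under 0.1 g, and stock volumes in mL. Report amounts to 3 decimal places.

fructose 1.569 g; L-asparagine 1.064 g; L-tryptophan 0.134 g; soluble starch 15.475 g; MOPS 1.213 g; cobalt chloride hexahydrate 3.363 mg; magnesium sulfate 6.101 mL

Scale factor relative to 1 L: 0.744.
fructose: 11.7 mmol/L × 180.2 g/mol × 0.744 L ÷ 1000 = 1.569 g
L-asparagine: 0.143% w/v = 1.43 g/L → 1.43 × 0.744 L = 1.064 g
L-tryptophan: 0.18 g/L × 0.744 L = 0.134 g
soluble starch: 2.08 g per 100 mL × 744 mL ÷ 100 = 15.475 g
MOPS: 7.79 mmol/L × 209.26 g/mol × 0.744 L ÷ 1000 = 1.213 g
cobalt chloride hexahydrate: 19 µmol/L × 237.93 g/mol × 0.744 L ÷ 1000 = 3.363 mg
magnesium sulfate: C1V1 = C2V2 → 16.4 mM × 744 mL ÷ 2000 mM = 6.101 mL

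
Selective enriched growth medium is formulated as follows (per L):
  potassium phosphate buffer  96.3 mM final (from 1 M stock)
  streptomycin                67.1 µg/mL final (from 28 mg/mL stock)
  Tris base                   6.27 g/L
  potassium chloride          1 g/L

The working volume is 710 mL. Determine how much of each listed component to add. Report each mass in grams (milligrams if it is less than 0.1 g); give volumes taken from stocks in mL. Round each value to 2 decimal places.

Scale factor relative to 1 L: 0.71.
potassium phosphate buffer: C1V1 = C2V2 → 96.3 mM × 710 mL ÷ 1000 mM = 68.37 mL
streptomycin: V = C2·V2/C1 = 67.1 µg/mL × 710 mL ÷ 28000 µg/mL = 1.70 mL
Tris base: 6.27 g/L × 0.71 L = 4.45 g
potassium chloride: 1 g/L × 0.71 L = 0.71 g

potassium phosphate buffer 68.37 mL; streptomycin 1.70 mL; Tris base 4.45 g; potassium chloride 0.71 g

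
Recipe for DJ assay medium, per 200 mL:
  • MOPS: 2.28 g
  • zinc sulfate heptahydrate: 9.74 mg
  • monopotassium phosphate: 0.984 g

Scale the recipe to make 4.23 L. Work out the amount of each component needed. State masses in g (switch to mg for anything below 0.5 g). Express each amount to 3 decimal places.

MOPS 48.222 g; zinc sulfate heptahydrate 206.001 mg; monopotassium phosphate 20.812 g

Ratio of target to recipe volume: 4230 / 200 = 21.15.
MOPS: 2.28 g × (4230 mL / 200 mL) = 48.222 g
zinc sulfate heptahydrate: 9.74 mg × (4230 mL / 200 mL) = 206.001 mg
monopotassium phosphate: 0.984 g × (4230 mL / 200 mL) = 20.812 g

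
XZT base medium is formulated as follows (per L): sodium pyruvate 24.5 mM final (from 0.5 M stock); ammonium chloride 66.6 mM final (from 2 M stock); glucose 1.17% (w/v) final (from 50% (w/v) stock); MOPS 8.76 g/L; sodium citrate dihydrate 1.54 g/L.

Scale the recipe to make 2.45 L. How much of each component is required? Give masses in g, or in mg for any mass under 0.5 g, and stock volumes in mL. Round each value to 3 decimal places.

sodium pyruvate 120.050 mL; ammonium chloride 81.585 mL; glucose 57.330 mL; MOPS 21.462 g; sodium citrate dihydrate 3.773 g

Working volume: 2.45 L.
sodium pyruvate: V = C2·V2/C1 = 24.5 mM × 2450 mL ÷ 500 mM = 120.050 mL
ammonium chloride: C1V1 = C2V2 → 66.6 mM × 2450 mL ÷ 2000 mM = 81.585 mL
glucose: dilute stock: 1.17% ÷ 50% × 2450 mL = 57.330 mL
MOPS: 8.76 g/L × 2.45 L = 21.462 g
sodium citrate dihydrate: 1.54 g/L × 2.45 L = 3.773 g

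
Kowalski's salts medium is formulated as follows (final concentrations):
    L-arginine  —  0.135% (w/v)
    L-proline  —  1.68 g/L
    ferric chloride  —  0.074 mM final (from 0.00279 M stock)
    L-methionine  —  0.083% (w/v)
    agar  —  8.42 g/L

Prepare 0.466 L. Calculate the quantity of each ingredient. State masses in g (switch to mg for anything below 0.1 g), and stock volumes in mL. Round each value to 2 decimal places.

L-arginine 0.63 g; L-proline 0.78 g; ferric chloride 12.36 mL; L-methionine 0.39 g; agar 3.92 g

Scale factor relative to 1 L: 0.466.
L-arginine: 0.135% w/v = 1.35 g/L → 1.35 × 0.466 L = 0.63 g
L-proline: 1.68 g/L × 0.466 L = 0.78 g
ferric chloride: dilute stock: 0.074 mM × 466 mL ÷ 2.79 mM = 12.36 mL
L-methionine: 0.083% w/v = 0.83 g/L → 0.83 × 0.466 L = 0.39 g
agar: 8.42 g/L × 0.466 L = 3.92 g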